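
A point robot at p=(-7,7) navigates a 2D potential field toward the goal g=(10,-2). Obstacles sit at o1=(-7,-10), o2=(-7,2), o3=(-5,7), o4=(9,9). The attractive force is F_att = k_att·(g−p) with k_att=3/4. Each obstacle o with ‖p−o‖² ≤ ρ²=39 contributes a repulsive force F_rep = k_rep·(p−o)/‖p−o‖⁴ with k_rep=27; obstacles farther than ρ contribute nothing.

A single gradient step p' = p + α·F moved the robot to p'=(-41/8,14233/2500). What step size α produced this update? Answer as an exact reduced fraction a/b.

F_att = 3/4·(g−p) = 3/4·(17,-9) = (12.7500,-6.7500)
o1: d²=289 > ρ²=39 → inactive
o2: d²=25 ≤ ρ²=39; F_rep = 27·(0,5)/25² = (0.0000,0.2160)
o3: d²=4 ≤ ρ²=39; F_rep = 27·(-2,0)/4² = (-3.3750,0.0000)
o4: d²=260 > ρ²=39 → inactive
F = F_att + ΣF_rep = (9.3750,-6.5340)
Δp = p'−p = (1.8750,-1.3068); α = Δx/Fx = (15/8) / (75/8) = 1/5
check: Δy/Fy = (-3267/2500) / (-3267/500) = 1/5 ✓

α = 1/5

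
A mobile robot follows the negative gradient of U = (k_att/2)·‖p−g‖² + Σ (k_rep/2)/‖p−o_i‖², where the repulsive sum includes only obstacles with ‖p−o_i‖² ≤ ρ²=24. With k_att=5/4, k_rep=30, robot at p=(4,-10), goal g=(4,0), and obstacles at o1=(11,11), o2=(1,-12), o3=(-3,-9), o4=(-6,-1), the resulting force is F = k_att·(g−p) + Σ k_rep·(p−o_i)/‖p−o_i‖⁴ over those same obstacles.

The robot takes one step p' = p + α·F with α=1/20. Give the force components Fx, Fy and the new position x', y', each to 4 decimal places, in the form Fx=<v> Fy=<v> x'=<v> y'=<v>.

Fx=0.5325 Fy=12.8550 x'=4.0266 y'=-9.3572

F_att = 5/4·(g−p) = 5/4·(0,10) = (0.0000,12.5000)
o1: d²=490 > ρ²=24 → inactive
o2: d²=13 ≤ ρ²=24; F_rep = 30·(3,2)/13² = (0.5325,0.3550)
o3: d²=50 > ρ²=24 → inactive
o4: d²=181 > ρ²=24 → inactive
F = F_att + ΣF_rep = (0.5325,12.8550)
p' = p + 1/20·F = (4.0266,-9.3572)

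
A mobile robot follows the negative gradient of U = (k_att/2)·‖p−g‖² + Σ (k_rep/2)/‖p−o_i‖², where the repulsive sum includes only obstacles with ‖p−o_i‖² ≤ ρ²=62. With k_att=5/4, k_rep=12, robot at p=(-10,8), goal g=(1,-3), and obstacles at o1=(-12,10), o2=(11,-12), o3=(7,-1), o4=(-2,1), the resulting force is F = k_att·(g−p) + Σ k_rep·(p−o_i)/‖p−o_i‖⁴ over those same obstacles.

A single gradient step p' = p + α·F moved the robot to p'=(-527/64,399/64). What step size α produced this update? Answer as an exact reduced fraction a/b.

F_att = 5/4·(g−p) = 5/4·(11,-11) = (13.7500,-13.7500)
o1: d²=8 ≤ ρ²=62; F_rep = 12·(2,-2)/8² = (0.3750,-0.3750)
o2: d²=841 > ρ²=62 → inactive
o3: d²=370 > ρ²=62 → inactive
o4: d²=113 > ρ²=62 → inactive
F = F_att + ΣF_rep = (14.1250,-14.1250)
Δp = p'−p = (1.7656,-1.7656); α = Δx/Fx = (113/64) / (113/8) = 1/8
check: Δy/Fy = (-113/64) / (-113/8) = 1/8 ✓

α = 1/8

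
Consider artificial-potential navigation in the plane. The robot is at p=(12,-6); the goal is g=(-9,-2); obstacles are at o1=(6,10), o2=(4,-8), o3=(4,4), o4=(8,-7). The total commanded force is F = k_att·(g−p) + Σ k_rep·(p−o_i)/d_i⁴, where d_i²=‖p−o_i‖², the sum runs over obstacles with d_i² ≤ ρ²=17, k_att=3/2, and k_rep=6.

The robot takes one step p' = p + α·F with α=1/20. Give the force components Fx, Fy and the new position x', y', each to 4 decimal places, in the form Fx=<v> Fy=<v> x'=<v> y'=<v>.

Fx=-31.4170 Fy=6.0208 x'=10.4292 y'=-5.6990

F_att = 3/2·(g−p) = 3/2·(-21,4) = (-31.5000,6.0000)
o1: d²=292 > ρ²=17 → inactive
o2: d²=68 > ρ²=17 → inactive
o3: d²=164 > ρ²=17 → inactive
o4: d²=17 ≤ ρ²=17; F_rep = 6·(4,1)/17² = (0.0830,0.0208)
F = F_att + ΣF_rep = (-31.4170,6.0208)
p' = p + 1/20·F = (10.4292,-5.6990)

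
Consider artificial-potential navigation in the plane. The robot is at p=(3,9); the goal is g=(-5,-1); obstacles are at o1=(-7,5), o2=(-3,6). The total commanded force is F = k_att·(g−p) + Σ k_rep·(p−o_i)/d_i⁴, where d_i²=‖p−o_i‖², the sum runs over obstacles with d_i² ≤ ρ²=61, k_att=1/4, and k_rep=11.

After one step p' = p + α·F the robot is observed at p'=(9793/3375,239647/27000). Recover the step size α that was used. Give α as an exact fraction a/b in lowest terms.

F_att = 1/4·(g−p) = 1/4·(-8,-10) = (-2.0000,-2.5000)
o1: d²=116 > ρ²=61 → inactive
o2: d²=45 ≤ ρ²=61; F_rep = 11·(6,3)/45² = (0.0326,0.0163)
F = F_att + ΣF_rep = (-1.9674,-2.4837)
Δp = p'−p = (-0.0984,-0.1242); α = Δx/Fx = (-332/3375) / (-1328/675) = 1/20
check: Δy/Fy = (-3353/27000) / (-3353/1350) = 1/20 ✓

α = 1/20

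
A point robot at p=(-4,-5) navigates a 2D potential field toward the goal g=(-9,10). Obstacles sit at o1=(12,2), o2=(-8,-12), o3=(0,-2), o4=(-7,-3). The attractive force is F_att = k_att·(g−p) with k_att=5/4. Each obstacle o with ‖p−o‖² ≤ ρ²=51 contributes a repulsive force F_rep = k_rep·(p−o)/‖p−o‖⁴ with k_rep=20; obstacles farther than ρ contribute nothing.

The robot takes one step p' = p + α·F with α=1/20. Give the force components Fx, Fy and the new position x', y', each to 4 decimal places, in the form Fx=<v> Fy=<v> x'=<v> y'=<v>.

Fx=-6.0230 Fy=18.4173 x'=-4.3011 y'=-4.0791

F_att = 5/4·(g−p) = 5/4·(-5,15) = (-6.2500,18.7500)
o1: d²=305 > ρ²=51 → inactive
o2: d²=65 > ρ²=51 → inactive
o3: d²=25 ≤ ρ²=51; F_rep = 20·(-4,-3)/25² = (-0.1280,-0.0960)
o4: d²=13 ≤ ρ²=51; F_rep = 20·(3,-2)/13² = (0.3550,-0.2367)
F = F_att + ΣF_rep = (-6.0230,18.4173)
p' = p + 1/20·F = (-4.3011,-4.0791)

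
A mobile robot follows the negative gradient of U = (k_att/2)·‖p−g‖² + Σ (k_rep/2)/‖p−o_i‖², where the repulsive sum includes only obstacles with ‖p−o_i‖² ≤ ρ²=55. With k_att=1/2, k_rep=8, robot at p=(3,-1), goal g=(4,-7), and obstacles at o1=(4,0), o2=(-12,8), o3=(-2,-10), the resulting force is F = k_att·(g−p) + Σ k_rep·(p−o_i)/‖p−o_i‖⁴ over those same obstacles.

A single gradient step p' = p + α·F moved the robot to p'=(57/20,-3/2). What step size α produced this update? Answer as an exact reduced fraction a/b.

α = 1/10

F_att = 1/2·(g−p) = 1/2·(1,-6) = (0.5000,-3.0000)
o1: d²=2 ≤ ρ²=55; F_rep = 8·(-1,-1)/2² = (-2.0000,-2.0000)
o2: d²=306 > ρ²=55 → inactive
o3: d²=106 > ρ²=55 → inactive
F = F_att + ΣF_rep = (-1.5000,-5.0000)
Δp = p'−p = (-0.1500,-0.5000); α = Δx/Fx = (-3/20) / (-3/2) = 1/10
check: Δy/Fy = (-1/2) / (-5) = 1/10 ✓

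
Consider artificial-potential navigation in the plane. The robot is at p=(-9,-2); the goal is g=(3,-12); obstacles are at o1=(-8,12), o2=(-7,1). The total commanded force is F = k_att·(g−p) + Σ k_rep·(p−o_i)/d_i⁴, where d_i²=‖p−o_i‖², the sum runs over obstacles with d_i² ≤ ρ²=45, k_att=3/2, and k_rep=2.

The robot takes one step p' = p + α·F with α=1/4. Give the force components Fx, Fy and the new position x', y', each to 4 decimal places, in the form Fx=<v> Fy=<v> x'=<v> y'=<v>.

F_att = 3/2·(g−p) = 3/2·(12,-10) = (18.0000,-15.0000)
o1: d²=197 > ρ²=45 → inactive
o2: d²=13 ≤ ρ²=45; F_rep = 2·(-2,-3)/13² = (-0.0237,-0.0355)
F = F_att + ΣF_rep = (17.9763,-15.0355)
p' = p + 1/4·F = (-4.5059,-5.7589)

Fx=17.9763 Fy=-15.0355 x'=-4.5059 y'=-5.7589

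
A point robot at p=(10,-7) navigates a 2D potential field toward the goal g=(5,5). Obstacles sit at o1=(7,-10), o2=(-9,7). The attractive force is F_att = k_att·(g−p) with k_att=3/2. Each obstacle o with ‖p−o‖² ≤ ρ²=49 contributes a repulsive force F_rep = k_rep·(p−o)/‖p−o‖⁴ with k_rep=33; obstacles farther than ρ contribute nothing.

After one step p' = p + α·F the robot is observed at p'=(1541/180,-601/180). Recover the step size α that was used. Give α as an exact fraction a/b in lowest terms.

F_att = 3/2·(g−p) = 3/2·(-5,12) = (-7.5000,18.0000)
o1: d²=18 ≤ ρ²=49; F_rep = 33·(3,3)/18² = (0.3056,0.3056)
o2: d²=557 > ρ²=49 → inactive
F = F_att + ΣF_rep = (-7.1944,18.3056)
Δp = p'−p = (-1.4389,3.6611); α = Δx/Fx = (-259/180) / (-259/36) = 1/5
check: Δy/Fy = (659/180) / (659/36) = 1/5 ✓

α = 1/5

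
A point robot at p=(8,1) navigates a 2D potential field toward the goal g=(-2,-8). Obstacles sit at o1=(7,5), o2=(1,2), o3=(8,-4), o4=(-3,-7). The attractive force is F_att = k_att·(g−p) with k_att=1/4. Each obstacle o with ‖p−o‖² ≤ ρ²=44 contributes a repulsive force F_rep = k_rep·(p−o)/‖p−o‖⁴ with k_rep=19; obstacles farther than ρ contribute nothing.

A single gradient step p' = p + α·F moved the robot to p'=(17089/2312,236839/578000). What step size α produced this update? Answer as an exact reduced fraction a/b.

F_att = 1/4·(g−p) = 1/4·(-10,-9) = (-2.5000,-2.2500)
o1: d²=17 ≤ ρ²=44; F_rep = 19·(1,-4)/17² = (0.0657,-0.2630)
o2: d²=50 > ρ²=44 → inactive
o3: d²=25 ≤ ρ²=44; F_rep = 19·(0,5)/25² = (0.0000,0.1520)
o4: d²=185 > ρ²=44 → inactive
F = F_att + ΣF_rep = (-2.4343,-2.3610)
Δp = p'−p = (-0.6086,-0.5902); α = Δx/Fx = (-1407/2312) / (-1407/578) = 1/4
check: Δy/Fy = (-341161/578000) / (-341161/144500) = 1/4 ✓

α = 1/4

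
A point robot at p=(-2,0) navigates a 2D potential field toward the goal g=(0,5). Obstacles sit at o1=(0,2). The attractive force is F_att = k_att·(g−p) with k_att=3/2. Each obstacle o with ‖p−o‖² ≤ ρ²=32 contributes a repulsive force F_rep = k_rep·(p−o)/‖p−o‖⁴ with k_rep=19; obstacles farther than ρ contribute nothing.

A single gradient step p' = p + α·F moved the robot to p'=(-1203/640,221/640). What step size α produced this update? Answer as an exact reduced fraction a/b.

F_att = 3/2·(g−p) = 3/2·(2,5) = (3.0000,7.5000)
o1: d²=8 ≤ ρ²=32; F_rep = 19·(-2,-2)/8² = (-0.5938,-0.5938)
F = F_att + ΣF_rep = (2.4062,6.9062)
Δp = p'−p = (0.1203,0.3453); α = Δx/Fx = (77/640) / (77/32) = 1/20
check: Δy/Fy = (221/640) / (221/32) = 1/20 ✓

α = 1/20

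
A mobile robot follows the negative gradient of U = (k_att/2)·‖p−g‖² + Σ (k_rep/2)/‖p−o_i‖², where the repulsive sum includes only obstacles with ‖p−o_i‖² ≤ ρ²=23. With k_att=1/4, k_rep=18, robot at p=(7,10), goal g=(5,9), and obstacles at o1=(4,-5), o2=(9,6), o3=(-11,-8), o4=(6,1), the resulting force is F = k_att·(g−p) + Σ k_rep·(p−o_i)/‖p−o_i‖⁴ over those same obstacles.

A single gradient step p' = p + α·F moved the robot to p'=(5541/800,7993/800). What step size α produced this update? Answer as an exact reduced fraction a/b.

α = 1/8

F_att = 1/4·(g−p) = 1/4·(-2,-1) = (-0.5000,-0.2500)
o1: d²=234 > ρ²=23 → inactive
o2: d²=20 ≤ ρ²=23; F_rep = 18·(-2,4)/20² = (-0.0900,0.1800)
o3: d²=648 > ρ²=23 → inactive
o4: d²=82 > ρ²=23 → inactive
F = F_att + ΣF_rep = (-0.5900,-0.0700)
Δp = p'−p = (-0.0737,-0.0088); α = Δx/Fx = (-59/800) / (-59/100) = 1/8
check: Δy/Fy = (-7/800) / (-7/100) = 1/8 ✓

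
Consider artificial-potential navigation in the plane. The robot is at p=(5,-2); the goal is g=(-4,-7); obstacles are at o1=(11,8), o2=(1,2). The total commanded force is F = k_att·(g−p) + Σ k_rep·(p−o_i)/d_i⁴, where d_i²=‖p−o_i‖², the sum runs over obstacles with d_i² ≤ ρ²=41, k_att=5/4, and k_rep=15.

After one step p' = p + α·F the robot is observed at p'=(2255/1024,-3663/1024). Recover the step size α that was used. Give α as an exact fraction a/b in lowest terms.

F_att = 5/4·(g−p) = 5/4·(-9,-5) = (-11.2500,-6.2500)
o1: d²=136 > ρ²=41 → inactive
o2: d²=32 ≤ ρ²=41; F_rep = 15·(4,-4)/32² = (0.0586,-0.0586)
F = F_att + ΣF_rep = (-11.1914,-6.3086)
Δp = p'−p = (-2.7979,-1.5771); α = Δx/Fx = (-2865/1024) / (-2865/256) = 1/4
check: Δy/Fy = (-1615/1024) / (-1615/256) = 1/4 ✓

α = 1/4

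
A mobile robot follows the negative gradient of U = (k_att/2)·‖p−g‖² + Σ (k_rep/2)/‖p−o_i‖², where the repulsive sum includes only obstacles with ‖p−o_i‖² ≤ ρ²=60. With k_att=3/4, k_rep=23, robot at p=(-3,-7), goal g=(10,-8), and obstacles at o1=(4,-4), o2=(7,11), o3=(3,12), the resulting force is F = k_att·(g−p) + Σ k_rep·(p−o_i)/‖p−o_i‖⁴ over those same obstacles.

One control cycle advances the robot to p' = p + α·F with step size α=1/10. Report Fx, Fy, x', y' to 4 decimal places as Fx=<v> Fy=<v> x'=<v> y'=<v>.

Fx=9.7021 Fy=-0.7705 x'=-2.0298 y'=-7.0771

F_att = 3/4·(g−p) = 3/4·(13,-1) = (9.7500,-0.7500)
o1: d²=58 ≤ ρ²=60; F_rep = 23·(-7,-3)/58² = (-0.0479,-0.0205)
o2: d²=424 > ρ²=60 → inactive
o3: d²=397 > ρ²=60 → inactive
F = F_att + ΣF_rep = (9.7021,-0.7705)
p' = p + 1/10·F = (-2.0298,-7.0771)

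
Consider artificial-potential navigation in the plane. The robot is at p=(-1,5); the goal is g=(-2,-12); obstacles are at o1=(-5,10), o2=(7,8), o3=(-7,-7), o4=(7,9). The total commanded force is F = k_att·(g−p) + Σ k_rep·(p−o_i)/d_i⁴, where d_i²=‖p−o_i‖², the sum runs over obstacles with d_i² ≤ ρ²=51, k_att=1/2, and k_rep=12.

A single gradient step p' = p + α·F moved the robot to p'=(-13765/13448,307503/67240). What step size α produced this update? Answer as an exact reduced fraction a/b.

F_att = 1/2·(g−p) = 1/2·(-1,-17) = (-0.5000,-8.5000)
o1: d²=41 ≤ ρ²=51; F_rep = 12·(4,-5)/41² = (0.0286,-0.0357)
o2: d²=73 > ρ²=51 → inactive
o3: d²=180 > ρ²=51 → inactive
o4: d²=80 > ρ²=51 → inactive
F = F_att + ΣF_rep = (-0.4714,-8.5357)
Δp = p'−p = (-0.0236,-0.4268); α = Δx/Fx = (-317/13448) / (-1585/3362) = 1/20
check: Δy/Fy = (-28697/67240) / (-28697/3362) = 1/20 ✓

α = 1/20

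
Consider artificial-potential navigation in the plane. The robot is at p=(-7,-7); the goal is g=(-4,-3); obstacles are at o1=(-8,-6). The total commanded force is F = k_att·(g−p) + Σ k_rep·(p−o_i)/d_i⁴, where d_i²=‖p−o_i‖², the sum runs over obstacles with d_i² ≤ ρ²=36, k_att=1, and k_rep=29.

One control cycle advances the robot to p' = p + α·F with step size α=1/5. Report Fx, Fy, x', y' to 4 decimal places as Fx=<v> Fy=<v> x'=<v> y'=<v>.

Fx=10.2500 Fy=-3.2500 x'=-4.9500 y'=-7.6500

F_att = 1·(g−p) = 1·(3,4) = (3.0000,4.0000)
o1: d²=2 ≤ ρ²=36; F_rep = 29·(1,-1)/2² = (7.2500,-7.2500)
F = F_att + ΣF_rep = (10.2500,-3.2500)
p' = p + 1/5·F = (-4.9500,-7.6500)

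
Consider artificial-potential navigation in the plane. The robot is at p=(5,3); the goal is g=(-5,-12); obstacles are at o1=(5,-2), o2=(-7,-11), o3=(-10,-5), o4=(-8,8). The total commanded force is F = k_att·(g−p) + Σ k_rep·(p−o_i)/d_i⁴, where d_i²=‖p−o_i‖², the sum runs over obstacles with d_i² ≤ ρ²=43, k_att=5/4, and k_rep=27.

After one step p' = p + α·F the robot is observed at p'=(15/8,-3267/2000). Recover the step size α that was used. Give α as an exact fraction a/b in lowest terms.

α = 1/4

F_att = 5/4·(g−p) = 5/4·(-10,-15) = (-12.5000,-18.7500)
o1: d²=25 ≤ ρ²=43; F_rep = 27·(0,5)/25² = (0.0000,0.2160)
o2: d²=340 > ρ²=43 → inactive
o3: d²=289 > ρ²=43 → inactive
o4: d²=194 > ρ²=43 → inactive
F = F_att + ΣF_rep = (-12.5000,-18.5340)
Δp = p'−p = (-3.1250,-4.6335); α = Δx/Fx = (-25/8) / (-25/2) = 1/4
check: Δy/Fy = (-9267/2000) / (-9267/500) = 1/4 ✓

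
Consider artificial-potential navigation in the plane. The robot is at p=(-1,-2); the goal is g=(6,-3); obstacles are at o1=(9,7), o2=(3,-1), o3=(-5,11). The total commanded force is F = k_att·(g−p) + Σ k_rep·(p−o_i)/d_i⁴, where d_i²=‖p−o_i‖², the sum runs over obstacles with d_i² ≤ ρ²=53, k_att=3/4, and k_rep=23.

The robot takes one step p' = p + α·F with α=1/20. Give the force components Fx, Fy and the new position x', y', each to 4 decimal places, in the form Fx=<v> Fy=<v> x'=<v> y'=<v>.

F_att = 3/4·(g−p) = 3/4·(7,-1) = (5.2500,-0.7500)
o1: d²=181 > ρ²=53 → inactive
o2: d²=17 ≤ ρ²=53; F_rep = 23·(-4,-1)/17² = (-0.3183,-0.0796)
o3: d²=185 > ρ²=53 → inactive
F = F_att + ΣF_rep = (4.9317,-0.8296)
p' = p + 1/20·F = (-0.7534,-2.0415)

Fx=4.9317 Fy=-0.8296 x'=-0.7534 y'=-2.0415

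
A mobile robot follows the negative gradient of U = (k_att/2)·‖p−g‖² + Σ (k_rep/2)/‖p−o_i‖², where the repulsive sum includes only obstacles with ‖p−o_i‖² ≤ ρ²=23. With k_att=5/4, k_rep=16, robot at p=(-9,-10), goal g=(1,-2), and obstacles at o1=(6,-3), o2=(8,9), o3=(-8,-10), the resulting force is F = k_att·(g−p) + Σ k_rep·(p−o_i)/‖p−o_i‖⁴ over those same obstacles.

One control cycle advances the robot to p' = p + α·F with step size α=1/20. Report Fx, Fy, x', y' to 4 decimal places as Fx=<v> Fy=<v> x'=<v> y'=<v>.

F_att = 5/4·(g−p) = 5/4·(10,8) = (12.5000,10.0000)
o1: d²=274 > ρ²=23 → inactive
o2: d²=650 > ρ²=23 → inactive
o3: d²=1 ≤ ρ²=23; F_rep = 16·(-1,0)/1² = (-16.0000,0.0000)
F = F_att + ΣF_rep = (-3.5000,10.0000)
p' = p + 1/20·F = (-9.1750,-9.5000)

Fx=-3.5000 Fy=10.0000 x'=-9.1750 y'=-9.5000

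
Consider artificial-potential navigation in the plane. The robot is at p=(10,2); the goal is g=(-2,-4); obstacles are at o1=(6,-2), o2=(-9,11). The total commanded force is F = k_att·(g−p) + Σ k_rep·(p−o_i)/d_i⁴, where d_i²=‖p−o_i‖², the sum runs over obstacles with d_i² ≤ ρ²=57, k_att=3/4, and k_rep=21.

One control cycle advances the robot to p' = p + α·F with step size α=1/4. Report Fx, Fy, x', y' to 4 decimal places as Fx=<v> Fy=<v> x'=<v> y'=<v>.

Fx=-8.9180 Fy=-4.4180 x'=7.7705 y'=0.8955

F_att = 3/4·(g−p) = 3/4·(-12,-6) = (-9.0000,-4.5000)
o1: d²=32 ≤ ρ²=57; F_rep = 21·(4,4)/32² = (0.0820,0.0820)
o2: d²=442 > ρ²=57 → inactive
F = F_att + ΣF_rep = (-8.9180,-4.4180)
p' = p + 1/4·F = (7.7705,0.8955)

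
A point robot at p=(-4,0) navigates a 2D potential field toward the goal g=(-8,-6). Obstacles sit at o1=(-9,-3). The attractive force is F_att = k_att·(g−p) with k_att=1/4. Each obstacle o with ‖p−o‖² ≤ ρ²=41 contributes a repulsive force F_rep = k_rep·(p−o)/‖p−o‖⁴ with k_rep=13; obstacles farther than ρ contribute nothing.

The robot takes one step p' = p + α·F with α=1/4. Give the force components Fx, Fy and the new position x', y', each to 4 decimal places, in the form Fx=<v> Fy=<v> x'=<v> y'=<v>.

Fx=-0.9438 Fy=-1.4663 x'=-4.2359 y'=-0.3666

F_att = 1/4·(g−p) = 1/4·(-4,-6) = (-1.0000,-1.5000)
o1: d²=34 ≤ ρ²=41; F_rep = 13·(5,3)/34² = (0.0562,0.0337)
F = F_att + ΣF_rep = (-0.9438,-1.4663)
p' = p + 1/4·F = (-4.2359,-0.3666)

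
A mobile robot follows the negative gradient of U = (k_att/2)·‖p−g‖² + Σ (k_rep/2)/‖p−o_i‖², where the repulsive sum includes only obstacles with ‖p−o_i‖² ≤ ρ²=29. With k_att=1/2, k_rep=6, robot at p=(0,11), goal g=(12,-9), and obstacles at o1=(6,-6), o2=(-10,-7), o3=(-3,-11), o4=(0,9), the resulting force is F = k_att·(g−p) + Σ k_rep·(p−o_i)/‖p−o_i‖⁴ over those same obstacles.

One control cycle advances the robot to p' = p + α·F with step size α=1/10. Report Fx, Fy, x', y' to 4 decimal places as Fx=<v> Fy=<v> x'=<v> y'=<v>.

F_att = 1/2·(g−p) = 1/2·(12,-20) = (6.0000,-10.0000)
o1: d²=325 > ρ²=29 → inactive
o2: d²=424 > ρ²=29 → inactive
o3: d²=493 > ρ²=29 → inactive
o4: d²=4 ≤ ρ²=29; F_rep = 6·(0,2)/4² = (0.0000,0.7500)
F = F_att + ΣF_rep = (6.0000,-9.2500)
p' = p + 1/10·F = (0.6000,10.0750)

Fx=6.0000 Fy=-9.2500 x'=0.6000 y'=10.0750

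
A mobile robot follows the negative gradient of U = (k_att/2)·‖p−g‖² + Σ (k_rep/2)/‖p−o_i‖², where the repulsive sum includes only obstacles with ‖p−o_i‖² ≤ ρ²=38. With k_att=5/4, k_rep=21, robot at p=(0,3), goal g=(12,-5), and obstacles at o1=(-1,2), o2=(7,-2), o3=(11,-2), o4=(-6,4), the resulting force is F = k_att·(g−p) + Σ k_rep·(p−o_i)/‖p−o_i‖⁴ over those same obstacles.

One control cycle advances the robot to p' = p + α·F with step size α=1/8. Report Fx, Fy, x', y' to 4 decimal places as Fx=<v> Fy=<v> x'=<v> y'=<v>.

Fx=20.3420 Fy=-4.7653 x'=2.5428 y'=2.4043

F_att = 5/4·(g−p) = 5/4·(12,-8) = (15.0000,-10.0000)
o1: d²=2 ≤ ρ²=38; F_rep = 21·(1,1)/2² = (5.2500,5.2500)
o2: d²=74 > ρ²=38 → inactive
o3: d²=146 > ρ²=38 → inactive
o4: d²=37 ≤ ρ²=38; F_rep = 21·(6,-1)/37² = (0.0920,-0.0153)
F = F_att + ΣF_rep = (20.3420,-4.7653)
p' = p + 1/8·F = (2.5428,2.4043)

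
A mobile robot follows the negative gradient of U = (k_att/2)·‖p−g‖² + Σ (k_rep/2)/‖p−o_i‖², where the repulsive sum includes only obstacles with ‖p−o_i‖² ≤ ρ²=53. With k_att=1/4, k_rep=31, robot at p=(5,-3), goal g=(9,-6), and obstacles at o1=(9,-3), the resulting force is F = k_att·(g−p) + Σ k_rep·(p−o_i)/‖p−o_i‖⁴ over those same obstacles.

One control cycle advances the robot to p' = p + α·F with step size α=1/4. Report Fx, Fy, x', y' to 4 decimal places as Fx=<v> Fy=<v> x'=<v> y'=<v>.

Fx=0.5156 Fy=-0.7500 x'=5.1289 y'=-3.1875

F_att = 1/4·(g−p) = 1/4·(4,-3) = (1.0000,-0.7500)
o1: d²=16 ≤ ρ²=53; F_rep = 31·(-4,0)/16² = (-0.4844,0.0000)
F = F_att + ΣF_rep = (0.5156,-0.7500)
p' = p + 1/4·F = (5.1289,-3.1875)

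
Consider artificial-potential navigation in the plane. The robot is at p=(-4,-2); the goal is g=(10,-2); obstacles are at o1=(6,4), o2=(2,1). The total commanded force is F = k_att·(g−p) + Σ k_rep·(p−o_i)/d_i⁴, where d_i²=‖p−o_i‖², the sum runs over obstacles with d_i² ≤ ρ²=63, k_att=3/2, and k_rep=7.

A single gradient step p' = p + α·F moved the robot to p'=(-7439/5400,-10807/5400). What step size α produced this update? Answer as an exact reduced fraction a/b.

α = 1/8

F_att = 3/2·(g−p) = 3/2·(14,0) = (21.0000,0.0000)
o1: d²=136 > ρ²=63 → inactive
o2: d²=45 ≤ ρ²=63; F_rep = 7·(-6,-3)/45² = (-0.0207,-0.0104)
F = F_att + ΣF_rep = (20.9793,-0.0104)
Δp = p'−p = (2.6224,-0.0013); α = Δx/Fx = (14161/5400) / (14161/675) = 1/8
check: Δy/Fy = (-7/5400) / (-7/675) = 1/8 ✓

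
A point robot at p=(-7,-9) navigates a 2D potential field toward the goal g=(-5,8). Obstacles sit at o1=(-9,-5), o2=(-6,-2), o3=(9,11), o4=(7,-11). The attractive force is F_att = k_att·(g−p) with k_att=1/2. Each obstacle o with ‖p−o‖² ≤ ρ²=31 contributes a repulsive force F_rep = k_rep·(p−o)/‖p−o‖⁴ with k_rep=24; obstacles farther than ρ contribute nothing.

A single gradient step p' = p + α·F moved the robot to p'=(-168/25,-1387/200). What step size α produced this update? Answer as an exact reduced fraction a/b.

α = 1/4

F_att = 1/2·(g−p) = 1/2·(2,17) = (1.0000,8.5000)
o1: d²=20 ≤ ρ²=31; F_rep = 24·(2,-4)/20² = (0.1200,-0.2400)
o2: d²=50 > ρ²=31 → inactive
o3: d²=656 > ρ²=31 → inactive
o4: d²=200 > ρ²=31 → inactive
F = F_att + ΣF_rep = (1.1200,8.2600)
Δp = p'−p = (0.2800,2.0650); α = Δx/Fx = (7/25) / (28/25) = 1/4
check: Δy/Fy = (413/200) / (413/50) = 1/4 ✓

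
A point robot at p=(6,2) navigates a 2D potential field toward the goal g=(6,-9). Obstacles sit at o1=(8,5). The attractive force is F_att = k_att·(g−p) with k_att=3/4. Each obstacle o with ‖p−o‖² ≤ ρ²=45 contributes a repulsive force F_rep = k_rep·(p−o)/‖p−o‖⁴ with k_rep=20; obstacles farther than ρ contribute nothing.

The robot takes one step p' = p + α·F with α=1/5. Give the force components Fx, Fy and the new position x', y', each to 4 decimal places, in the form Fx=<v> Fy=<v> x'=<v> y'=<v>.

Fx=-0.2367 Fy=-8.6050 x'=5.9527 y'=0.2790

F_att = 3/4·(g−p) = 3/4·(0,-11) = (0.0000,-8.2500)
o1: d²=13 ≤ ρ²=45; F_rep = 20·(-2,-3)/13² = (-0.2367,-0.3550)
F = F_att + ΣF_rep = (-0.2367,-8.6050)
p' = p + 1/5·F = (5.9527,0.2790)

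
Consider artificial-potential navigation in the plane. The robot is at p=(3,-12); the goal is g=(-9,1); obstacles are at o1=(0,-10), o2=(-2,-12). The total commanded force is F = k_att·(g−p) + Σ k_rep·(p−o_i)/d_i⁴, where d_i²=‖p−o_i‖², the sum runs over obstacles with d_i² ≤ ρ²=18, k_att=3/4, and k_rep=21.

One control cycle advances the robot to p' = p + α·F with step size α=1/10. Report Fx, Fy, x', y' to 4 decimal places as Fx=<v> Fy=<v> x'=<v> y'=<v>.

Fx=-8.6272 Fy=9.5015 x'=2.1373 y'=-11.0499

F_att = 3/4·(g−p) = 3/4·(-12,13) = (-9.0000,9.7500)
o1: d²=13 ≤ ρ²=18; F_rep = 21·(3,-2)/13² = (0.3728,-0.2485)
o2: d²=25 > ρ²=18 → inactive
F = F_att + ΣF_rep = (-8.6272,9.5015)
p' = p + 1/10·F = (2.1373,-11.0499)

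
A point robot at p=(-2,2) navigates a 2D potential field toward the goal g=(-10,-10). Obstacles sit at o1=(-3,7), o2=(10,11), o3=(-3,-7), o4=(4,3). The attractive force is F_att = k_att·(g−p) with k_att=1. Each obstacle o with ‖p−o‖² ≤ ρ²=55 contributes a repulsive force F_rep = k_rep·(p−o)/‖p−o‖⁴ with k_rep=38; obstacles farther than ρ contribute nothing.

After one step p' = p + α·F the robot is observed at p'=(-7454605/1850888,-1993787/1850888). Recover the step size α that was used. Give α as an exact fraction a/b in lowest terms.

F_att = 1·(g−p) = 1·(-8,-12) = (-8.0000,-12.0000)
o1: d²=26 ≤ ρ²=55; F_rep = 38·(1,-5)/26² = (0.0562,-0.2811)
o2: d²=225 > ρ²=55 → inactive
o3: d²=82 > ρ²=55 → inactive
o4: d²=37 ≤ ρ²=55; F_rep = 38·(-6,-1)/37² = (-0.1665,-0.0278)
F = F_att + ΣF_rep = (-8.1103,-12.3088)
Δp = p'−p = (-2.0276,-3.0772); α = Δx/Fx = (-3752829/1850888) / (-3752829/462722) = 1/4
check: Δy/Fy = (-5695563/1850888) / (-5695563/462722) = 1/4 ✓

α = 1/4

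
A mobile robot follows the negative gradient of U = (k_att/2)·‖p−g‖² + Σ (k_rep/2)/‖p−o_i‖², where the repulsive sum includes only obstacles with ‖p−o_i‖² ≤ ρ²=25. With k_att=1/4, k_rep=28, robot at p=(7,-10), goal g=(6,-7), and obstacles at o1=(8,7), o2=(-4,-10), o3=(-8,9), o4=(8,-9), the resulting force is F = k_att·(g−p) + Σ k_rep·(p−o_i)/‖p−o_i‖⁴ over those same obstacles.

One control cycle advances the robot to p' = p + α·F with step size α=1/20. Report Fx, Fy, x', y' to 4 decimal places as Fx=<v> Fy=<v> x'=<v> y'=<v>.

F_att = 1/4·(g−p) = 1/4·(-1,3) = (-0.2500,0.7500)
o1: d²=290 > ρ²=25 → inactive
o2: d²=121 > ρ²=25 → inactive
o3: d²=586 > ρ²=25 → inactive
o4: d²=2 ≤ ρ²=25; F_rep = 28·(-1,-1)/2² = (-7.0000,-7.0000)
F = F_att + ΣF_rep = (-7.2500,-6.2500)
p' = p + 1/20·F = (6.6375,-10.3125)

Fx=-7.2500 Fy=-6.2500 x'=6.6375 y'=-10.3125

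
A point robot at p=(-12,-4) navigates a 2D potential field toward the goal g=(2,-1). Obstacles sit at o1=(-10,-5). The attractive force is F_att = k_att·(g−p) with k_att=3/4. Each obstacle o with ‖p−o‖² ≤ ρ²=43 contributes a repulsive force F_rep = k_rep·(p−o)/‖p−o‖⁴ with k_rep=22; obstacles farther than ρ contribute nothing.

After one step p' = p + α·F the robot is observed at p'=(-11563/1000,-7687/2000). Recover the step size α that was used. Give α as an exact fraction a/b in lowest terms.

α = 1/20

F_att = 3/4·(g−p) = 3/4·(14,3) = (10.5000,2.2500)
o1: d²=5 ≤ ρ²=43; F_rep = 22·(-2,1)/5² = (-1.7600,0.8800)
F = F_att + ΣF_rep = (8.7400,3.1300)
Δp = p'−p = (0.4370,0.1565); α = Δx/Fx = (437/1000) / (437/50) = 1/20
check: Δy/Fy = (313/2000) / (313/100) = 1/20 ✓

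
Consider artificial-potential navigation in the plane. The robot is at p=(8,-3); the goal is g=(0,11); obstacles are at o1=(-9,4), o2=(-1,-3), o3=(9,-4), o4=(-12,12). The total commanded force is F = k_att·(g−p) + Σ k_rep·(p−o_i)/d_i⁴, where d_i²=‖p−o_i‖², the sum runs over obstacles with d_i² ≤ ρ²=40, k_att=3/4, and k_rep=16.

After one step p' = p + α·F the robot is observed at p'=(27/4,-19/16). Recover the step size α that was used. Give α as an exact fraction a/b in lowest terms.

F_att = 3/4·(g−p) = 3/4·(-8,14) = (-6.0000,10.5000)
o1: d²=338 > ρ²=40 → inactive
o2: d²=81 > ρ²=40 → inactive
o3: d²=2 ≤ ρ²=40; F_rep = 16·(-1,1)/2² = (-4.0000,4.0000)
o4: d²=625 > ρ²=40 → inactive
F = F_att + ΣF_rep = (-10.0000,14.5000)
Δp = p'−p = (-1.2500,1.8125); α = Δx/Fx = (-5/4) / (-10) = 1/8
check: Δy/Fy = (29/16) / (29/2) = 1/8 ✓

α = 1/8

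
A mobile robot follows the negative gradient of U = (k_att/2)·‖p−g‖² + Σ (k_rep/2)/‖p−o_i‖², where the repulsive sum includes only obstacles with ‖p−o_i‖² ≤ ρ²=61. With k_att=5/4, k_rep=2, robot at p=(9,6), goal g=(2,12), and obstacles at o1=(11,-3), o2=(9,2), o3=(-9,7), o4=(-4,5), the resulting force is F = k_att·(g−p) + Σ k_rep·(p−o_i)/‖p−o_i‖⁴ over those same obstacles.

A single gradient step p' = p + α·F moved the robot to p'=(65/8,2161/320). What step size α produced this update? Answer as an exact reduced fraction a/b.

F_att = 5/4·(g−p) = 5/4·(-7,6) = (-8.7500,7.5000)
o1: d²=85 > ρ²=61 → inactive
o2: d²=16 ≤ ρ²=61; F_rep = 2·(0,4)/16² = (0.0000,0.0312)
o3: d²=325 > ρ²=61 → inactive
o4: d²=170 > ρ²=61 → inactive
F = F_att + ΣF_rep = (-8.7500,7.5312)
Δp = p'−p = (-0.8750,0.7531); α = Δx/Fx = (-7/8) / (-35/4) = 1/10
check: Δy/Fy = (241/320) / (241/32) = 1/10 ✓

α = 1/10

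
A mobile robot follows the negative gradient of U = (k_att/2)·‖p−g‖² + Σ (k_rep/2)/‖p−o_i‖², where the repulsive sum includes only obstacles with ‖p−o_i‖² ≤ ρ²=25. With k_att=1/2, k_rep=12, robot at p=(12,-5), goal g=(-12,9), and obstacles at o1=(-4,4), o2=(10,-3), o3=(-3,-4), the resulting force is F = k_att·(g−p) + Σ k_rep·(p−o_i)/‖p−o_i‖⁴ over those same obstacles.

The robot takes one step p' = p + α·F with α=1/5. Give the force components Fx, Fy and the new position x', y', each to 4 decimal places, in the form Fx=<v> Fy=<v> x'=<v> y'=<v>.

F_att = 1/2·(g−p) = 1/2·(-24,14) = (-12.0000,7.0000)
o1: d²=337 > ρ²=25 → inactive
o2: d²=8 ≤ ρ²=25; F_rep = 12·(2,-2)/8² = (0.3750,-0.3750)
o3: d²=226 > ρ²=25 → inactive
F = F_att + ΣF_rep = (-11.6250,6.6250)
p' = p + 1/5·F = (9.6750,-3.6750)

Fx=-11.6250 Fy=6.6250 x'=9.6750 y'=-3.6750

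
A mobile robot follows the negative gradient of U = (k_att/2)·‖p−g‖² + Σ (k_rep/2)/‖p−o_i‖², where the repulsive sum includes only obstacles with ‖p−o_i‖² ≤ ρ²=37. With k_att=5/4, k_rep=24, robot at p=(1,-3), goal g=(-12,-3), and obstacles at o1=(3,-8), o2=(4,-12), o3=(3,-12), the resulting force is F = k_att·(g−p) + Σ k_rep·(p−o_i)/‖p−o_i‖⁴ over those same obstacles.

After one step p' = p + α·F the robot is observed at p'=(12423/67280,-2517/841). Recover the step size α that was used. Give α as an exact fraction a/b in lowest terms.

F_att = 5/4·(g−p) = 5/4·(-13,0) = (-16.2500,0.0000)
o1: d²=29 ≤ ρ²=37; F_rep = 24·(-2,5)/29² = (-0.0571,0.1427)
o2: d²=90 > ρ²=37 → inactive
o3: d²=85 > ρ²=37 → inactive
F = F_att + ΣF_rep = (-16.3071,0.1427)
Δp = p'−p = (-0.8154,0.0071); α = Δx/Fx = (-54857/67280) / (-54857/3364) = 1/20
check: Δy/Fy = (6/841) / (120/841) = 1/20 ✓

α = 1/20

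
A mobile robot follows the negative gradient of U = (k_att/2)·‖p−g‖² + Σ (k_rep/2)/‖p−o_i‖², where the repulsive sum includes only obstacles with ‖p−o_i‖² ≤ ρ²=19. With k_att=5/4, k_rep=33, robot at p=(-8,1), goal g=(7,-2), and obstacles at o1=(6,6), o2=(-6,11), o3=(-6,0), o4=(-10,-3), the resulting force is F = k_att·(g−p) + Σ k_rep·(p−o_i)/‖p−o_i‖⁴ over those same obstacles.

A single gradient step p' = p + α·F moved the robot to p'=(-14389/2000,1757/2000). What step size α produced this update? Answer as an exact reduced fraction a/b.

F_att = 5/4·(g−p) = 5/4·(15,-3) = (18.7500,-3.7500)
o1: d²=221 > ρ²=19 → inactive
o2: d²=104 > ρ²=19 → inactive
o3: d²=5 ≤ ρ²=19; F_rep = 33·(-2,1)/5² = (-2.6400,1.3200)
o4: d²=20 > ρ²=19 → inactive
F = F_att + ΣF_rep = (16.1100,-2.4300)
Δp = p'−p = (0.8055,-0.1215); α = Δx/Fx = (1611/2000) / (1611/100) = 1/20
check: Δy/Fy = (-243/2000) / (-243/100) = 1/20 ✓

α = 1/20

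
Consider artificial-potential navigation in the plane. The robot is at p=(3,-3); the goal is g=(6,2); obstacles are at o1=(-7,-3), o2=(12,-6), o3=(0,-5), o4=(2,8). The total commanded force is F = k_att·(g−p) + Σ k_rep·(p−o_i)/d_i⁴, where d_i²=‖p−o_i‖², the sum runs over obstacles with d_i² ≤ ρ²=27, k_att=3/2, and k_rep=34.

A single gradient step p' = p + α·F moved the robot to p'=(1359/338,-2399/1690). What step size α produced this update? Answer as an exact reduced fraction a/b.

α = 1/5

F_att = 3/2·(g−p) = 3/2·(3,5) = (4.5000,7.5000)
o1: d²=100 > ρ²=27 → inactive
o2: d²=90 > ρ²=27 → inactive
o3: d²=13 ≤ ρ²=27; F_rep = 34·(3,2)/13² = (0.6036,0.4024)
o4: d²=122 > ρ²=27 → inactive
F = F_att + ΣF_rep = (5.1036,7.9024)
Δp = p'−p = (1.0207,1.5805); α = Δx/Fx = (345/338) / (1725/338) = 1/5
check: Δy/Fy = (2671/1690) / (2671/338) = 1/5 ✓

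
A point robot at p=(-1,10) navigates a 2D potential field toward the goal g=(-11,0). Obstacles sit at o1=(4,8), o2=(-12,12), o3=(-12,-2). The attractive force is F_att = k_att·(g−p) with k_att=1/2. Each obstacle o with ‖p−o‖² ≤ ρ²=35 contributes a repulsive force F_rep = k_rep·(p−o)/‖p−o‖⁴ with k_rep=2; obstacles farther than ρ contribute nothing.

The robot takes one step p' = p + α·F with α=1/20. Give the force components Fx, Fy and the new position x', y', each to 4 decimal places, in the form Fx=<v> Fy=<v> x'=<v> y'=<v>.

Fx=-5.0119 Fy=-4.9952 x'=-1.2506 y'=9.7502

F_att = 1/2·(g−p) = 1/2·(-10,-10) = (-5.0000,-5.0000)
o1: d²=29 ≤ ρ²=35; F_rep = 2·(-5,2)/29² = (-0.0119,0.0048)
o2: d²=125 > ρ²=35 → inactive
o3: d²=265 > ρ²=35 → inactive
F = F_att + ΣF_rep = (-5.0119,-4.9952)
p' = p + 1/20·F = (-1.2506,9.7502)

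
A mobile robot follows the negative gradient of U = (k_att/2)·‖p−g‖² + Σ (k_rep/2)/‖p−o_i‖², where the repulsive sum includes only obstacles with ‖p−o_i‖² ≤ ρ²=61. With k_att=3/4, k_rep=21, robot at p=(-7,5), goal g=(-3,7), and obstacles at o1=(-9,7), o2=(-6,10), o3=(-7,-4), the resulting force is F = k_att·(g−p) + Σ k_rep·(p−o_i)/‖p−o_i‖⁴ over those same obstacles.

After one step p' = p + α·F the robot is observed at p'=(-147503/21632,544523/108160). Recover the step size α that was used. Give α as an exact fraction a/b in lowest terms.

F_att = 3/4·(g−p) = 3/4·(4,2) = (3.0000,1.5000)
o1: d²=8 ≤ ρ²=61; F_rep = 21·(2,-2)/8² = (0.6562,-0.6562)
o2: d²=26 ≤ ρ²=61; F_rep = 21·(-1,-5)/26² = (-0.0311,-0.1553)
o3: d²=81 > ρ²=61 → inactive
F = F_att + ΣF_rep = (3.6252,0.6884)
Δp = p'−p = (0.1813,0.0344); α = Δx/Fx = (3921/21632) / (19605/5408) = 1/20
check: Δy/Fy = (3723/108160) / (3723/5408) = 1/20 ✓

α = 1/20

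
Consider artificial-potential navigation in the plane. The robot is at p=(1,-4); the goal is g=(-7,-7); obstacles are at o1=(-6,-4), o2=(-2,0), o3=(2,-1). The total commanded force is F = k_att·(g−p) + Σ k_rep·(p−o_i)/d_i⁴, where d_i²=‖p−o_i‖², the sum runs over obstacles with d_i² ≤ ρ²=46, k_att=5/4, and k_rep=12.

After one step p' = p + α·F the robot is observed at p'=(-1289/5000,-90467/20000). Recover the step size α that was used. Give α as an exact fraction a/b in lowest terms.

F_att = 5/4·(g−p) = 5/4·(-8,-3) = (-10.0000,-3.7500)
o1: d²=49 > ρ²=46 → inactive
o2: d²=25 ≤ ρ²=46; F_rep = 12·(3,-4)/25² = (0.0576,-0.0768)
o3: d²=10 ≤ ρ²=46; F_rep = 12·(-1,-3)/10² = (-0.1200,-0.3600)
F = F_att + ΣF_rep = (-10.0624,-4.1868)
Δp = p'−p = (-1.2578,-0.5233); α = Δx/Fx = (-6289/5000) / (-6289/625) = 1/8
check: Δy/Fy = (-10467/20000) / (-10467/2500) = 1/8 ✓

α = 1/8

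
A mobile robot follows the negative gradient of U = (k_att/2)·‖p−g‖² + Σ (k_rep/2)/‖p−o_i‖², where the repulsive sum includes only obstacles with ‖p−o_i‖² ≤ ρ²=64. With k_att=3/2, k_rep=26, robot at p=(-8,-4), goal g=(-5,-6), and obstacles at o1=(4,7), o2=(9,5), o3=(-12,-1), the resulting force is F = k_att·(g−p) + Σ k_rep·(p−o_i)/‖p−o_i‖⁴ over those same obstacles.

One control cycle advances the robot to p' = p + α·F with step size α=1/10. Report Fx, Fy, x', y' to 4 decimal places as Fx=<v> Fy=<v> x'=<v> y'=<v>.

Fx=4.6664 Fy=-3.1248 x'=-7.5334 y'=-4.3125

F_att = 3/2·(g−p) = 3/2·(3,-2) = (4.5000,-3.0000)
o1: d²=265 > ρ²=64 → inactive
o2: d²=370 > ρ²=64 → inactive
o3: d²=25 ≤ ρ²=64; F_rep = 26·(4,-3)/25² = (0.1664,-0.1248)
F = F_att + ΣF_rep = (4.6664,-3.1248)
p' = p + 1/10·F = (-7.5334,-4.3125)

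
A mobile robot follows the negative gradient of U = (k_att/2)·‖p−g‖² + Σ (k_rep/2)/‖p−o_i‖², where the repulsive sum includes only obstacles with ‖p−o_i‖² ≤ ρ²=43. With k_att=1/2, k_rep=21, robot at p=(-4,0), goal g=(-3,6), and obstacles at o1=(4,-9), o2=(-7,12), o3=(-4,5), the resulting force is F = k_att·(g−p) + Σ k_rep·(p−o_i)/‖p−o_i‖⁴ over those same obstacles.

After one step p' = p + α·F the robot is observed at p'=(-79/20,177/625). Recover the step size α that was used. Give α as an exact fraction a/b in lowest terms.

F_att = 1/2·(g−p) = 1/2·(1,6) = (0.5000,3.0000)
o1: d²=145 > ρ²=43 → inactive
o2: d²=153 > ρ²=43 → inactive
o3: d²=25 ≤ ρ²=43; F_rep = 21·(0,-5)/25² = (0.0000,-0.1680)
F = F_att + ΣF_rep = (0.5000,2.8320)
Δp = p'−p = (0.0500,0.2832); α = Δx/Fx = (1/20) / (1/2) = 1/10
check: Δy/Fy = (177/625) / (354/125) = 1/10 ✓

α = 1/10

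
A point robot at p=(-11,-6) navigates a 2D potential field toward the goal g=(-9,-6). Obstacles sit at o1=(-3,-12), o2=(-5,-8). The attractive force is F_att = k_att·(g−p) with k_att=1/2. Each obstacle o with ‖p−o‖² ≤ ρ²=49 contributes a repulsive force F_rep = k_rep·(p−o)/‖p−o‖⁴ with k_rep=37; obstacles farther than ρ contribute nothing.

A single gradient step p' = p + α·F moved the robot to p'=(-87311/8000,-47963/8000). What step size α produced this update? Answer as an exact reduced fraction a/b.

α = 1/10

F_att = 1/2·(g−p) = 1/2·(2,0) = (1.0000,0.0000)
o1: d²=100 > ρ²=49 → inactive
o2: d²=40 ≤ ρ²=49; F_rep = 37·(-6,2)/40² = (-0.1388,0.0462)
F = F_att + ΣF_rep = (0.8612,0.0462)
Δp = p'−p = (0.0861,0.0046); α = Δx/Fx = (689/8000) / (689/800) = 1/10
check: Δy/Fy = (37/8000) / (37/800) = 1/10 ✓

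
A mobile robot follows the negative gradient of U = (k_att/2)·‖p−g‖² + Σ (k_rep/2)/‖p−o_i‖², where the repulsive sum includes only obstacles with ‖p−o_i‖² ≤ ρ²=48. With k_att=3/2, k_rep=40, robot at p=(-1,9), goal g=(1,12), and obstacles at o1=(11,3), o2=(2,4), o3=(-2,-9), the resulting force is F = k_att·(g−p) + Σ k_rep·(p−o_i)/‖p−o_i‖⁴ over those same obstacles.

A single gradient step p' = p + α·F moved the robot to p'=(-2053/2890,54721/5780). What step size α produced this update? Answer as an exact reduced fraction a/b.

α = 1/10

F_att = 3/2·(g−p) = 3/2·(2,3) = (3.0000,4.5000)
o1: d²=180 > ρ²=48 → inactive
o2: d²=34 ≤ ρ²=48; F_rep = 40·(-3,5)/34² = (-0.1038,0.1730)
o3: d²=325 > ρ²=48 → inactive
F = F_att + ΣF_rep = (2.8962,4.6730)
Δp = p'−p = (0.2896,0.4673); α = Δx/Fx = (837/2890) / (837/289) = 1/10
check: Δy/Fy = (2701/5780) / (2701/578) = 1/10 ✓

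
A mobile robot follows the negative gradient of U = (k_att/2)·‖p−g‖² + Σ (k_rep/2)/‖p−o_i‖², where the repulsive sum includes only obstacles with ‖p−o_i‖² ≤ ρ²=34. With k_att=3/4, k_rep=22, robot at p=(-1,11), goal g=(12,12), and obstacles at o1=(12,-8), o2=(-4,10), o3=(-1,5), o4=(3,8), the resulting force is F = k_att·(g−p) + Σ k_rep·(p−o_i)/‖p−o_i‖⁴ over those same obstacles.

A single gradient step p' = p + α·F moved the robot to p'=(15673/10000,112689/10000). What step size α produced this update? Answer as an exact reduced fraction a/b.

F_att = 3/4·(g−p) = 3/4·(13,1) = (9.7500,0.7500)
o1: d²=530 > ρ²=34 → inactive
o2: d²=10 ≤ ρ²=34; F_rep = 22·(3,1)/10² = (0.6600,0.2200)
o3: d²=36 > ρ²=34 → inactive
o4: d²=25 ≤ ρ²=34; F_rep = 22·(-4,3)/25² = (-0.1408,0.1056)
F = F_att + ΣF_rep = (10.2692,1.0756)
Δp = p'−p = (2.5673,0.2689); α = Δx/Fx = (25673/10000) / (25673/2500) = 1/4
check: Δy/Fy = (2689/10000) / (2689/2500) = 1/4 ✓

α = 1/4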